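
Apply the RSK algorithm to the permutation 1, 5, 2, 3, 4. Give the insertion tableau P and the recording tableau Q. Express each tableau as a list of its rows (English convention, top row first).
P = [[1, 2, 3, 4], [5]], Q = [[1, 2, 4, 5], [3]]

Insert each entry of the permutation into P by Schensted row insertion, recording in Q the position of each new cell.

Insert 1: appended to row 1. P = [[1]].
Insert 5: appended to row 1. P = [[1, 5]].
Insert 2: 2 bumps 5 from row 1; 5 starts row 2. P = [[1, 2], [5]].
Insert 3: appended to row 1. P = [[1, 2, 3], [5]].
Insert 4: appended to row 1. P = [[1, 2, 3, 4], [5]].

So P = [[1, 2, 3, 4], [5]], Q = [[1, 2, 4, 5], [3]].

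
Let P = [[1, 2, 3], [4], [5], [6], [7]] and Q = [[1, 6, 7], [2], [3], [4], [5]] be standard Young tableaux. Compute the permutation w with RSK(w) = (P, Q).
Reverse the RSK construction: for i from n down to 1, find the cell of Q containing i, remove the entry at that cell from P, and reverse-bump it up through P; the value ejected from row 1 is w(i).

Step i=7: Q has 7 at row 1, column 3; remove that cell from P, ejecting 3. So w(7) = 3. P is now [[1, 2], [4], [5], [6], [7]].
Step i=6: Q has 6 at row 1, column 2; remove that cell from P, ejecting 2. So w(6) = 2. P is now [[1], [4], [5], [6], [7]].
Step i=5: Q has 5 at row 5, column 1; remove 7 from row 5 of P and reverse-bump: 7 enters row 4 and ejects 6; 6 enters row 3 and ejects 5; 5 enters row 2 and ejects 4; 4 enters row 1 and ejects 1. So w(5) = 1. P is now [[4], [5], [6], [7]].
Step i=4: Q has 4 at row 4, column 1; remove 7 from row 4 of P and reverse-bump: 7 enters row 3 and ejects 6; 6 enters row 2 and ejects 5; 5 enters row 1 and ejects 4. So w(4) = 4. P is now [[5], [6], [7]].
Step i=3: Q has 3 at row 3, column 1; remove 7 from row 3 of P and reverse-bump: 7 enters row 2 and ejects 6; 6 enters row 1 and ejects 5. So w(3) = 5. P is now [[6], [7]].
Step i=2: Q has 2 at row 2, column 1; remove 7 from row 2 of P and reverse-bump: 7 enters row 1 and ejects 6. So w(2) = 6. P is now [[7]].
Step i=1: Q has 1 at row 1, column 1; remove that cell from P, ejecting 7. So w(1) = 7. P is now [].

So w = 7 6 5 4 1 2 3.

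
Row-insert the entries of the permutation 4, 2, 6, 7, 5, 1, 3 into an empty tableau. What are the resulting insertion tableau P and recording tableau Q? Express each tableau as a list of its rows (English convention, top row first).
Insert each entry of the permutation into P by Schensted row insertion, recording in Q the position of each new cell.

Insert 4: appended to row 1. P = [[4]], Q = [[1]].
Insert 2: 2 bumps 4 from row 1; 4 starts row 2. P = [[2], [4]], Q = [[1], [2]].
Insert 6: appended to row 1. P = [[2, 6], [4]], Q = [[1, 3], [2]].
Insert 7: appended to row 1. P = [[2, 6, 7], [4]], Q = [[1, 3, 4], [2]].
Insert 5: 5 bumps 6 from row 1; 6 appends to row 2. P = [[2, 5, 7], [4, 6]], Q = [[1, 3, 4], [2, 5]].
Insert 1: 1 bumps 2 from row 1; 2 bumps 4 from row 2; 4 starts row 3. P = [[1, 5, 7], [2, 6], [4]], Q = [[1, 3, 4], [2, 5], [6]].
Insert 3: 3 bumps 5 from row 1; 5 bumps 6 from row 2; 6 appends to row 3. P = [[1, 3, 7], [2, 5], [4, 6]], Q = [[1, 3, 4], [2, 5], [6, 7]].

So P = [[1, 3, 7], [2, 5], [4, 6]], Q = [[1, 3, 4], [2, 5], [6, 7]].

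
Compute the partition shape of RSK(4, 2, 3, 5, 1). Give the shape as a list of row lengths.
Row-insert each entry into an empty tableau.

After inserting 4: P = [[4]].
After inserting 2: P = [[2], [4]].
After inserting 3: P = [[2, 3], [4]].
After inserting 5: P = [[2, 3, 5], [4]].
After inserting 1: P = [[1, 3, 5], [2], [4]].

The final insertion tableau P = [[1, 3, 5], [2], [4]] has shape [3, 1, 1].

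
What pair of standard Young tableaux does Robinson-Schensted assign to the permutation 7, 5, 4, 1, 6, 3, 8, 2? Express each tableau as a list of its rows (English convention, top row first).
Insert each entry of the permutation into P by Schensted row insertion, recording in Q the position of each new cell.

Insert 7: appended to row 1. P = [[7]].
Insert 5: 5 bumps 7 from row 1; 7 starts row 2. P = [[5], [7]].
Insert 4: 4 bumps 5 from row 1; 5 bumps 7 from row 2; 7 starts row 3. P = [[4], [5], [7]].
Insert 1: 1 bumps 4 from row 1; 4 bumps 5 from row 2; 5 bumps 7 from row 3; 7 starts row 4. P = [[1], [4], [5], [7]].
Insert 6: appended to row 1. P = [[1, 6], [4], [5], [7]].
Insert 3: 3 bumps 6 from row 1; 6 appends to row 2. P = [[1, 3], [4, 6], [5], [7]].
Insert 8: appended to row 1. P = [[1, 3, 8], [4, 6], [5], [7]].
Insert 2: 2 bumps 3 from row 1; 3 bumps 4 from row 2; 4 bumps 5 from row 3; 5 bumps 7 from row 4; 7 starts row 5. P = [[1, 2, 8], [3, 6], [4], [5], [7]].

So P = [[1, 2, 8], [3, 6], [4], [5], [7]], Q = [[1, 5, 7], [2, 6], [3], [4], [8]].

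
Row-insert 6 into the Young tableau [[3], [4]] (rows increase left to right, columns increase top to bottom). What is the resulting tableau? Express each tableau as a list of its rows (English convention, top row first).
6 is larger than every entry of row 1, so it is appended to row 1. The new tableau is [[3, 6], [4]].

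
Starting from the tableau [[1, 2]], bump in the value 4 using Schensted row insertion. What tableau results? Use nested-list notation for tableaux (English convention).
4 is larger than every entry of row 1, so it is appended to row 1. The new tableau is [[1, 2, 4]].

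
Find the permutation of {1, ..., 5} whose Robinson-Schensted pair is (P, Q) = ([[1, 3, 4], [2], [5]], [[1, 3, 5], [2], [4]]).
5 2 3 1 4

Reverse the RSK construction: for i from n down to 1, find the cell of Q containing i, remove the entry at that cell from P, and reverse-bump it up through P; the value ejected from row 1 is w(i).

Step i=5: Q has 5 at row 1, column 3; remove that cell from P, ejecting 4. So w(5) = 4. P is now [[1, 3], [2], [5]].
Step i=4: Q has 4 at row 3, column 1; remove 5 from row 3 of P and reverse-bump: 5 enters row 2 and ejects 2; 2 enters row 1 and ejects 1. So w(4) = 1. P is now [[2, 3], [5]].
Step i=3: Q has 3 at row 1, column 2; remove that cell from P, ejecting 3. So w(3) = 3. P is now [[2], [5]].
Step i=2: Q has 2 at row 2, column 1; remove 5 from row 2 of P and reverse-bump: 5 enters row 1 and ejects 2. So w(2) = 2. P is now [[5]].
Step i=1: Q has 1 at row 1, column 1; remove that cell from P, ejecting 5. So w(1) = 5. P is now [].

So w = 5 2 3 1 4.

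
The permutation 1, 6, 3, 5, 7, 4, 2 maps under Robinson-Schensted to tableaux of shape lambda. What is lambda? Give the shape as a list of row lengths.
Row-insert each entry into an empty tableau.

After inserting 1: P = [[1]].
After inserting 6: P = [[1, 6]].
After inserting 3: P = [[1, 3], [6]].
After inserting 5: P = [[1, 3, 5], [6]].
After inserting 7: P = [[1, 3, 5, 7], [6]].
After inserting 4: P = [[1, 3, 4, 7], [5], [6]].
After inserting 2: P = [[1, 2, 4, 7], [3], [5], [6]].

The final insertion tableau P = [[1, 2, 4, 7], [3], [5], [6]] has shape [4, 1, 1, 1].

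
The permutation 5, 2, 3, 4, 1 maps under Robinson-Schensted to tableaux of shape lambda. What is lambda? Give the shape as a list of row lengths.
Row-insert each entry into an empty tableau.

After inserting 5: P = [[5]].
After inserting 2: P = [[2], [5]].
After inserting 3: P = [[2, 3], [5]].
After inserting 4: P = [[2, 3, 4], [5]].
After inserting 1: P = [[1, 3, 4], [2], [5]].

The final insertion tableau P = [[1, 3, 4], [2], [5]] has shape [3, 1, 1].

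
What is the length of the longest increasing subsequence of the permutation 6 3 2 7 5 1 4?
2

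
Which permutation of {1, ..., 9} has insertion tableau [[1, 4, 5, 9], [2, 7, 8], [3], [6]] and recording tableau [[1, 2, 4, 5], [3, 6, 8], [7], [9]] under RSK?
Reverse the RSK construction: for i from n down to 1, find the cell of Q containing i, remove the entry at that cell from P, and reverse-bump it up through P; the value ejected from row 1 is w(i).

Step i=9: Q has 9 at row 4, column 1; remove 6 from row 4 of P and reverse-bump: 6 enters row 3 and ejects 3; 3 enters row 2 and ejects 2; 2 enters row 1 and ejects 1. So w(9) = 1. P is now [[2, 4, 5, 9], [3, 7, 8], [6]].
Step i=8: Q has 8 at row 2, column 3; remove 8 from row 2 of P and reverse-bump: 8 enters row 1 and ejects 5. So w(8) = 5. P is now [[2, 4, 8, 9], [3, 7], [6]].
Step i=7: Q has 7 at row 3, column 1; remove 6 from row 3 of P and reverse-bump: 6 enters row 2 and ejects 3; 3 enters row 1 and ejects 2. So w(7) = 2. P is now [[3, 4, 8, 9], [6, 7]].
Step i=6: Q has 6 at row 2, column 2; remove 7 from row 2 of P and reverse-bump: 7 enters row 1 and ejects 4. So w(6) = 4. P is now [[3, 7, 8, 9], [6]].
Step i=5: Q has 5 at row 1, column 4; remove that cell from P, ejecting 9. So w(5) = 9. P is now [[3, 7, 8], [6]].
Step i=4: Q has 4 at row 1, column 3; remove that cell from P, ejecting 8. So w(4) = 8. P is now [[3, 7], [6]].
Step i=3: Q has 3 at row 2, column 1; remove 6 from row 2 of P and reverse-bump: 6 enters row 1 and ejects 3. So w(3) = 3. P is now [[6, 7]].
Step i=2: Q has 2 at row 1, column 2; remove that cell from P, ejecting 7. So w(2) = 7. P is now [[6]].
Step i=1: Q has 1 at row 1, column 1; remove that cell from P, ejecting 6. So w(1) = 6. P is now [].

So w = 6 7 3 8 9 4 2 5 1.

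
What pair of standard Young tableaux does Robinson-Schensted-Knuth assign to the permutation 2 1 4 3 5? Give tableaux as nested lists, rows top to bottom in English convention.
P = [[1, 3, 5], [2, 4]], Q = [[1, 3, 5], [2, 4]]

Insert each entry of the permutation into P by Schensted row insertion, recording in Q the position of each new cell.

Insert 2: appended to row 1. P = [[2]].
Insert 1: 1 bumps 2 from row 1; 2 starts row 2. P = [[1], [2]].
Insert 4: appended to row 1. P = [[1, 4], [2]].
Insert 3: 3 bumps 4 from row 1; 4 appends to row 2. P = [[1, 3], [2, 4]].
Insert 5: appended to row 1. P = [[1, 3, 5], [2, 4]].

So P = [[1, 3, 5], [2, 4]], Q = [[1, 3, 5], [2, 4]].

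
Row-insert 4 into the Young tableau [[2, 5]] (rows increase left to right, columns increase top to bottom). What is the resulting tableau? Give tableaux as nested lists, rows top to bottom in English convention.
In row 1, 4 replaces 5 (the leftmost entry greater than 4); 5 is bumped to row 2. 5 starts a new row 2. The new tableau is [[2, 4], [5]].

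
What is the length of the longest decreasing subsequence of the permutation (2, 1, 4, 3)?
2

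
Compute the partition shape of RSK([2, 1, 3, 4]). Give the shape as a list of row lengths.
[3, 1]

Row-insert each entry into an empty tableau.

After inserting 2: P = [[2]].
After inserting 1: P = [[1], [2]].
After inserting 3: P = [[1, 3], [2]].
After inserting 4: P = [[1, 3, 4], [2]].

The final insertion tableau P = [[1, 3, 4], [2]] has shape [3, 1].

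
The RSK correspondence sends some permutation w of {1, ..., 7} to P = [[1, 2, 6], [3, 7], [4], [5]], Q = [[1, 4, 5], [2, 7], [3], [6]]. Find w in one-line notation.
Reverse RSK: for i = n, n-1, ..., 1, locate i in Q, remove the corresponding corner cell from P, and reverse-bump its entry up through P; the value ejected from row 1 is w(i).

So w = 5 4 1 3 7 2 6.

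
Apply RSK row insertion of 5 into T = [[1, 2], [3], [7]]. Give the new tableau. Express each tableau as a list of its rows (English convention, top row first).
[[1, 2, 5], [3], [7]]

5 is larger than every entry of row 1, so it is appended to row 1. The new tableau is [[1, 2, 5], [3], [7]].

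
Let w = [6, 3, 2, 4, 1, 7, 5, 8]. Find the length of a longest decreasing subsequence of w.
4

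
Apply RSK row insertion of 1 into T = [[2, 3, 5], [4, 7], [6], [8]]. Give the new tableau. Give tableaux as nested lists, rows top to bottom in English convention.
[[1, 3, 5], [2, 7], [4], [6], [8]]

In row 1, 1 replaces 2 (the leftmost entry greater than 1); 2 is bumped to row 2. In row 2, 2 replaces 4 (the leftmost entry greater than 2); 4 is bumped to row 3. In row 3, 4 replaces 6 (the leftmost entry greater than 4); 6 is bumped to row 4. In row 4, 6 replaces 8 (the leftmost entry greater than 6); 8 is bumped to row 5. 8 starts a new row 5. The new tableau is [[1, 3, 5], [2, 7], [4], [6], [8]].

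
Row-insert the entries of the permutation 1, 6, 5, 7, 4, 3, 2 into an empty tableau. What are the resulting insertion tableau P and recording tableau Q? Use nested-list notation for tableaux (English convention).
Insert each entry of the permutation into P by Schensted row insertion, recording in Q the position of each new cell.

Insert 1: appended to row 1. P = [[1]], Q = [[1]].
Insert 6: appended to row 1. P = [[1, 6]], Q = [[1, 2]].
Insert 5: 5 bumps 6 from row 1; 6 starts row 2. P = [[1, 5], [6]], Q = [[1, 2], [3]].
Insert 7: appended to row 1. P = [[1, 5, 7], [6]], Q = [[1, 2, 4], [3]].
Insert 4: 4 bumps 5 from row 1; 5 bumps 6 from row 2; 6 starts row 3. P = [[1, 4, 7], [5], [6]], Q = [[1, 2, 4], [3], [5]].
Insert 3: 3 bumps 4 from row 1; 4 bumps 5 from row 2; 5 bumps 6 from row 3; 6 starts row 4. P = [[1, 3, 7], [4], [5], [6]], Q = [[1, 2, 4], [3], [5], [6]].
Insert 2: 2 bumps 3 from row 1; 3 bumps 4 from row 2; 4 bumps 5 from row 3; 5 bumps 6 from row 4; 6 starts row 5. P = [[1, 2, 7], [3], [4], [5], [6]], Q = [[1, 2, 4], [3], [5], [6], [7]].

So P = [[1, 2, 7], [3], [4], [5], [6]], Q = [[1, 2, 4], [3], [5], [6], [7]].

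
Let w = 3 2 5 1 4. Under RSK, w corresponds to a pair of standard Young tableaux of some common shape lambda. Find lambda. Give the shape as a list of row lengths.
RSK row insertion gives P = [[1, 4], [2, 5], [3]], which has shape [2, 2, 1].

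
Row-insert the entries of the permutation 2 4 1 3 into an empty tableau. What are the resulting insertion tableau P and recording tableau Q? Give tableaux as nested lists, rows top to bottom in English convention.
P = [[1, 3], [2, 4]], Q = [[1, 2], [3, 4]]

Insert each entry of the permutation into P by Schensted row insertion, recording in Q the position of each new cell.

Insert 2: appended to row 1. P = [[2]], Q = [[1]].
Insert 4: appended to row 1. P = [[2, 4]], Q = [[1, 2]].
Insert 1: 1 bumps 2 from row 1; 2 starts row 2. P = [[1, 4], [2]], Q = [[1, 2], [3]].
Insert 3: 3 bumps 4 from row 1; 4 appends to row 2. P = [[1, 3], [2, 4]], Q = [[1, 2], [3, 4]].

So P = [[1, 3], [2, 4]], Q = [[1, 2], [3, 4]].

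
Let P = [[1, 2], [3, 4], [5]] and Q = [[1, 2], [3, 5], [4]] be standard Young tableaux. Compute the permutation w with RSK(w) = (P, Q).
3 5 4 1 2

Reverse RSK: for i = n, n-1, ..., 1, locate i in Q, remove the corresponding corner cell from P, and reverse-bump its entry up through P; the value ejected from row 1 is w(i).

So w = 3 5 4 1 2.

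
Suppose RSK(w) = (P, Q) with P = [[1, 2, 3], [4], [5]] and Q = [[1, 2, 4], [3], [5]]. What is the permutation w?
Reverse the RSK construction: for i from n down to 1, find the cell of Q containing i, remove the entry at that cell from P, and reverse-bump it up through P; the value ejected from row 1 is w(i).

Step i=5: Q has 5 at row 3, column 1; remove 5 from row 3 of P and reverse-bump: 5 enters row 2 and ejects 4; 4 enters row 1 and ejects 3. So w(5) = 3. P is now [[1, 2, 4], [5]].
Step i=4: Q has 4 at row 1, column 3; remove that cell from P, ejecting 4. So w(4) = 4. P is now [[1, 2], [5]].
Step i=3: Q has 3 at row 2, column 1; remove 5 from row 2 of P and reverse-bump: 5 enters row 1 and ejects 2. So w(3) = 2. P is now [[1, 5]].
Step i=2: Q has 2 at row 1, column 2; remove that cell from P, ejecting 5. So w(2) = 5. P is now [[1]].
Step i=1: Q has 1 at row 1, column 1; remove that cell from P, ejecting 1. So w(1) = 1. P is now [].

So w = 1 5 2 4 3.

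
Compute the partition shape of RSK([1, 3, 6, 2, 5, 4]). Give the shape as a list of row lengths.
[3, 2, 1]

Row-insert each entry into an empty tableau.

After inserting 1: P = [[1]].
After inserting 3: P = [[1, 3]].
After inserting 6: P = [[1, 3, 6]].
After inserting 2: P = [[1, 2, 6], [3]].
After inserting 5: P = [[1, 2, 5], [3, 6]].
After inserting 4: P = [[1, 2, 4], [3, 5], [6]].

The final insertion tableau P = [[1, 2, 4], [3, 5], [6]] has shape [3, 2, 1].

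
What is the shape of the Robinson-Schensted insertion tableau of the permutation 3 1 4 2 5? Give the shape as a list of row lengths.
Row-insert each entry into an empty tableau.

After inserting 3: P = [[3]].
After inserting 1: P = [[1], [3]].
After inserting 4: P = [[1, 4], [3]].
After inserting 2: P = [[1, 2], [3, 4]].
After inserting 5: P = [[1, 2, 5], [3, 4]].

The final insertion tableau P = [[1, 2, 5], [3, 4]] has shape [3, 2].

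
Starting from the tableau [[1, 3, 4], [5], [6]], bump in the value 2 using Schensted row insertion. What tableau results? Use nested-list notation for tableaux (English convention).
[[1, 2, 4], [3], [5], [6]]

In row 1, 2 replaces 3 (the leftmost entry greater than 2); 3 is bumped to row 2. In row 2, 3 replaces 5 (the leftmost entry greater than 3); 5 is bumped to row 3. In row 3, 5 replaces 6 (the leftmost entry greater than 5); 6 is bumped to row 4. 6 starts a new row 4. The new tableau is [[1, 2, 4], [3], [5], [6]].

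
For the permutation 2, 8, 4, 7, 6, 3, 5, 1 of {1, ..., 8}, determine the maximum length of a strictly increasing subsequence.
3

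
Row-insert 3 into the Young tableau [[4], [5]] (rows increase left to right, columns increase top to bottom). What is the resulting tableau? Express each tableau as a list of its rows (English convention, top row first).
[[3], [4], [5]]

In row 1, 3 replaces 4 (the leftmost entry greater than 3); 4 is bumped to row 2. In row 2, 4 replaces 5 (the leftmost entry greater than 4); 5 is bumped to row 3. 5 starts a new row 3. The new tableau is [[3], [4], [5]].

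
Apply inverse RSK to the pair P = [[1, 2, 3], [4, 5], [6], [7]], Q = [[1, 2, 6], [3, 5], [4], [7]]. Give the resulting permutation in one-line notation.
Reverse RSK: for i = n, n-1, ..., 1, locate i in Q, remove the corresponding corner cell from P, and reverse-bump its entry up through P; the value ejected from row 1 is w(i).

So w = 4 7 6 1 2 5 3.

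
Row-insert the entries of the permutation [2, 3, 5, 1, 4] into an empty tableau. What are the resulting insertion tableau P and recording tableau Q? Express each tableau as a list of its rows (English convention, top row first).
Insert each entry of the permutation into P by Schensted row insertion, recording in Q the position of each new cell.

Insert 2: appended to row 1. P = [[2]].
Insert 3: appended to row 1. P = [[2, 3]].
Insert 5: appended to row 1. P = [[2, 3, 5]].
Insert 1: 1 bumps 2 from row 1; 2 starts row 2. P = [[1, 3, 5], [2]].
Insert 4: 4 bumps 5 from row 1; 5 appends to row 2. P = [[1, 3, 4], [2, 5]].

So P = [[1, 3, 4], [2, 5]], Q = [[1, 2, 3], [4, 5]].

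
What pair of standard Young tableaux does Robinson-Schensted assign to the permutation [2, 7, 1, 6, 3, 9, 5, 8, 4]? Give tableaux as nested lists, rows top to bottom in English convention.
P = [[1, 3, 4, 8], [2, 5, 9], [6], [7]], Q = [[1, 2, 6, 8], [3, 4, 7], [5], [9]]

Insert each entry of the permutation into P by Schensted row insertion, recording in Q the position of each new cell.

Insert 2: appended to row 1. P = [[2]].
Insert 7: appended to row 1. P = [[2, 7]].
Insert 1: 1 bumps 2 from row 1; 2 starts row 2. P = [[1, 7], [2]].
Insert 6: 6 bumps 7 from row 1; 7 appends to row 2. P = [[1, 6], [2, 7]].
Insert 3: 3 bumps 6 from row 1; 6 bumps 7 from row 2; 7 starts row 3. P = [[1, 3], [2, 6], [7]].
Insert 9: appended to row 1. P = [[1, 3, 9], [2, 6], [7]].
Insert 5: 5 bumps 9 from row 1; 9 appends to row 2. P = [[1, 3, 5], [2, 6, 9], [7]].
Insert 8: appended to row 1. P = [[1, 3, 5, 8], [2, 6, 9], [7]].
Insert 4: 4 bumps 5 from row 1; 5 bumps 6 from row 2; 6 bumps 7 from row 3; 7 starts row 4. P = [[1, 3, 4, 8], [2, 5, 9], [6], [7]].

So P = [[1, 3, 4, 8], [2, 5, 9], [6], [7]], Q = [[1, 2, 6, 8], [3, 4, 7], [5], [9]].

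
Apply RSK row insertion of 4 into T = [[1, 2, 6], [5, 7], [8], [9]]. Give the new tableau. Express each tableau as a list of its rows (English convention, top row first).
In row 1, 4 replaces 6 (the leftmost entry greater than 4); 6 is bumped to row 2. In row 2, 6 replaces 7 (the leftmost entry greater than 6); 7 is bumped to row 3. In row 3, 7 replaces 8 (the leftmost entry greater than 7); 8 is bumped to row 4. In row 4, 8 replaces 9 (the leftmost entry greater than 8); 9 is bumped to row 5. 9 starts a new row 5. The new tableau is [[1, 2, 4], [5, 6], [7], [8], [9]].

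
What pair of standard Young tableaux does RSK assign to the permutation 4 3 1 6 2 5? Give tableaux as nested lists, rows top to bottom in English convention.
Insert each entry of the permutation into P by Schensted row insertion, recording in Q the position of each new cell.

Insert 4: appended to row 1. P = [[4]].
Insert 3: 3 bumps 4 from row 1; 4 starts row 2. P = [[3], [4]].
Insert 1: 1 bumps 3 from row 1; 3 bumps 4 from row 2; 4 starts row 3. P = [[1], [3], [4]].
Insert 6: appended to row 1. P = [[1, 6], [3], [4]].
Insert 2: 2 bumps 6 from row 1; 6 appends to row 2. P = [[1, 2], [3, 6], [4]].
Insert 5: appended to row 1. P = [[1, 2, 5], [3, 6], [4]].

So P = [[1, 2, 5], [3, 6], [4]], Q = [[1, 4, 6], [2, 5], [3]].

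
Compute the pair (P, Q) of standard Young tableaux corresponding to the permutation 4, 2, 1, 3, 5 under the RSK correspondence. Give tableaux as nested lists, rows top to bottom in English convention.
P = [[1, 3, 5], [2], [4]], Q = [[1, 4, 5], [2], [3]]

Insert each entry of the permutation into P by Schensted row insertion, recording in Q the position of each new cell.

After inserting 4: P = [[4]].
After inserting 2: P = [[2], [4]].
After inserting 1: P = [[1], [2], [4]].
After inserting 3: P = [[1, 3], [2], [4]].
After inserting 5: P = [[1, 3, 5], [2], [4]].

So P = [[1, 3, 5], [2], [4]], Q = [[1, 4, 5], [2], [3]].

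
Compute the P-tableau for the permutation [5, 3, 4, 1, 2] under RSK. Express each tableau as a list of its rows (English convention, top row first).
After inserting 5: P = [[5]].
After inserting 3: P = [[3], [5]].
After inserting 4: P = [[3, 4], [5]].
After inserting 1: P = [[1, 4], [3], [5]].
After inserting 2: P = [[1, 2], [3, 4], [5]].

So P = [[1, 2], [3, 4], [5]].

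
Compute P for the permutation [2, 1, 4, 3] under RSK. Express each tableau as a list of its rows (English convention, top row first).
P = [[1, 3], [2, 4]]

Insert 2: appended to row 1. P = [[2]].
Insert 1: 1 bumps 2 from row 1; 2 starts row 2. P = [[1], [2]].
Insert 4: appended to row 1. P = [[1, 4], [2]].
Insert 3: 3 bumps 4 from row 1; 4 appends to row 2. P = [[1, 3], [2, 4]].

So P = [[1, 3], [2, 4]].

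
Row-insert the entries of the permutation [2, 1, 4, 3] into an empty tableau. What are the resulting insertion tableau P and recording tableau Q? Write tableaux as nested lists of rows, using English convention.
Insert each entry of the permutation into P by Schensted row insertion, recording in Q the position of each new cell.

Insert 2: appended to row 1. P = [[2]], Q = [[1]].
Insert 1: 1 bumps 2 from row 1; 2 starts row 2. P = [[1], [2]], Q = [[1], [2]].
Insert 4: appended to row 1. P = [[1, 4], [2]], Q = [[1, 3], [2]].
Insert 3: 3 bumps 4 from row 1; 4 appends to row 2. P = [[1, 3], [2, 4]], Q = [[1, 3], [2, 4]].

So P = [[1, 3], [2, 4]], Q = [[1, 3], [2, 4]].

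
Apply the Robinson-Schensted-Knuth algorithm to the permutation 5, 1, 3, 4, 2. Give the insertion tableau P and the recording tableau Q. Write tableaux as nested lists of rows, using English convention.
Insert each entry of the permutation into P by Schensted row insertion, recording in Q the position of each new cell.

Insert 5: appended to row 1. P = [[5]], Q = [[1]].
Insert 1: 1 bumps 5 from row 1; 5 starts row 2. P = [[1], [5]], Q = [[1], [2]].
Insert 3: appended to row 1. P = [[1, 3], [5]], Q = [[1, 3], [2]].
Insert 4: appended to row 1. P = [[1, 3, 4], [5]], Q = [[1, 3, 4], [2]].
Insert 2: 2 bumps 3 from row 1; 3 bumps 5 from row 2; 5 starts row 3. P = [[1, 2, 4], [3], [5]], Q = [[1, 3, 4], [2], [5]].

So P = [[1, 2, 4], [3], [5]], Q = [[1, 3, 4], [2], [5]].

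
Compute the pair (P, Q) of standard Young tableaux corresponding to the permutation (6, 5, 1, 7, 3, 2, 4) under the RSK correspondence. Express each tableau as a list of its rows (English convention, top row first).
P = [[1, 2, 4], [3, 7], [5], [6]], Q = [[1, 4, 7], [2, 5], [3], [6]]

Insert each entry of the permutation into P by Schensted row insertion, recording in Q the position of each new cell.

After inserting 6: P = [[6]].
After inserting 5: P = [[5], [6]].
After inserting 1: P = [[1], [5], [6]].
After inserting 7: P = [[1, 7], [5], [6]].
After inserting 3: P = [[1, 3], [5, 7], [6]].
After inserting 2: P = [[1, 2], [3, 7], [5], [6]].
After inserting 4: P = [[1, 2, 4], [3, 7], [5], [6]].

So P = [[1, 2, 4], [3, 7], [5], [6]], Q = [[1, 4, 7], [2, 5], [3], [6]].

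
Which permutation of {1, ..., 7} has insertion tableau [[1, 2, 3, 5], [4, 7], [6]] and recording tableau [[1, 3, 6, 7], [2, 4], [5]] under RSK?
6 1 7 4 2 3 5

Reverse RSK: for i = n, n-1, ..., 1, locate i in Q, remove the corresponding corner cell from P, and reverse-bump its entry up through P; the value ejected from row 1 is w(i).

So w = 6 1 7 4 2 3 5.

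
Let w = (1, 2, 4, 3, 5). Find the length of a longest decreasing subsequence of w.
2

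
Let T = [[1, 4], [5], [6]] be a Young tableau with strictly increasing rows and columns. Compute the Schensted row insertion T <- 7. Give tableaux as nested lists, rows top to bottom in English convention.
[[1, 4, 7], [5], [6]]

7 is larger than every entry of row 1, so it is appended to row 1. The new tableau is [[1, 4, 7], [5], [6]].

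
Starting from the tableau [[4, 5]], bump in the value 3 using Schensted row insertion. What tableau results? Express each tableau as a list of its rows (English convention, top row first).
[[3, 5], [4]]

In row 1, 3 replaces 4 (the leftmost entry greater than 3); 4 is bumped to row 2. 4 starts a new row 2. The new tableau is [[3, 5], [4]].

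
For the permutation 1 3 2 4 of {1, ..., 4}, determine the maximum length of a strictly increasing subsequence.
3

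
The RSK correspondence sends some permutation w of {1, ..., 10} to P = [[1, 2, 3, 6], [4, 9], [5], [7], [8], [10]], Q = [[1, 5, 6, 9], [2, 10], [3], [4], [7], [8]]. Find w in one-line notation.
Reverse the RSK construction: for i from n down to 1, find the cell of Q containing i, remove the entry at that cell from P, and reverse-bump it up through P; the value ejected from row 1 is w(i).

Step i=10: Q has 10 at row 2, column 2; remove 9 from row 2 of P and reverse-bump: 9 enters row 1 and ejects 6. So w(10) = 6. P is now [[1, 2, 3, 9], [4], [5], [7], [8], [10]].
Step i=9: Q has 9 at row 1, column 4; remove that cell from P, ejecting 9. So w(9) = 9. P is now [[1, 2, 3], [4], [5], [7], [8], [10]].
Step i=8: Q has 8 at row 6, column 1; remove 10 from row 6 of P and reverse-bump: 10 enters row 5 and ejects 8; 8 enters row 4 and ejects 7; 7 enters row 3 and ejects 5; 5 enters row 2 and ejects 4; 4 enters row 1 and ejects 3. So w(8) = 3. P is now [[1, 2, 4], [5], [7], [8], [10]].
Step i=7: Q has 7 at row 5, column 1; remove 10 from row 5 of P and reverse-bump: 10 enters row 4 and ejects 8; 8 enters row 3 and ejects 7; 7 enters row 2 and ejects 5; 5 enters row 1 and ejects 4. So w(7) = 4. P is now [[1, 2, 5], [7], [8], [10]].
Step i=6: Q has 6 at row 1, column 3; remove that cell from P, ejecting 5. So w(6) = 5. P is now [[1, 2], [7], [8], [10]].
Step i=5: Q has 5 at row 1, column 2; remove that cell from P, ejecting 2. So w(5) = 2. P is now [[1], [7], [8], [10]].
Step i=4: Q has 4 at row 4, column 1; remove 10 from row 4 of P and reverse-bump: 10 enters row 3 and ejects 8; 8 enters row 2 and ejects 7; 7 enters row 1 and ejects 1. So w(4) = 1. P is now [[7], [8], [10]].
Step i=3: Q has 3 at row 3, column 1; remove 10 from row 3 of P and reverse-bump: 10 enters row 2 and ejects 8; 8 enters row 1 and ejects 7. So w(3) = 7. P is now [[8], [10]].
Step i=2: Q has 2 at row 2, column 1; remove 10 from row 2 of P and reverse-bump: 10 enters row 1 and ejects 8. So w(2) = 8. P is now [[10]].
Step i=1: Q has 1 at row 1, column 1; remove that cell from P, ejecting 10. So w(1) = 10. P is now [].

So w = 10 8 7 1 2 5 4 3 9 6.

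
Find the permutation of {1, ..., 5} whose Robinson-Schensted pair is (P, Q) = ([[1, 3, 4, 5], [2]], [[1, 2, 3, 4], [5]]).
2 3 4 5 1

Reverse RSK: for i = n, n-1, ..., 1, locate i in Q, remove the corresponding corner cell from P, and reverse-bump its entry up through P; the value ejected from row 1 is w(i).

So w = 2 3 4 5 1.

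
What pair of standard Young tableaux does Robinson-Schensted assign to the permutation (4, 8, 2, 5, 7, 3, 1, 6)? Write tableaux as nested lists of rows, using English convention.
P = [[1, 3, 6], [2, 5, 7], [4], [8]], Q = [[1, 2, 5], [3, 4, 8], [6], [7]]

Insert each entry of the permutation into P by Schensted row insertion, recording in Q the position of each new cell.

Insert 4: appended to row 1. P = [[4]].
Insert 8: appended to row 1. P = [[4, 8]].
Insert 2: 2 bumps 4 from row 1; 4 starts row 2. P = [[2, 8], [4]].
Insert 5: 5 bumps 8 from row 1; 8 appends to row 2. P = [[2, 5], [4, 8]].
Insert 7: appended to row 1. P = [[2, 5, 7], [4, 8]].
Insert 3: 3 bumps 5 from row 1; 5 bumps 8 from row 2; 8 starts row 3. P = [[2, 3, 7], [4, 5], [8]].
Insert 1: 1 bumps 2 from row 1; 2 bumps 4 from row 2; 4 bumps 8 from row 3; 8 starts row 4. P = [[1, 3, 7], [2, 5], [4], [8]].
Insert 6: 6 bumps 7 from row 1; 7 appends to row 2. P = [[1, 3, 6], [2, 5, 7], [4], [8]].

So P = [[1, 3, 6], [2, 5, 7], [4], [8]], Q = [[1, 2, 5], [3, 4, 8], [6], [7]].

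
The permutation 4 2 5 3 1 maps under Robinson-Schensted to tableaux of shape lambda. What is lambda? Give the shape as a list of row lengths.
Row-insert each entry into an empty tableau.

After inserting 4: P = [[4]].
After inserting 2: P = [[2], [4]].
After inserting 5: P = [[2, 5], [4]].
After inserting 3: P = [[2, 3], [4, 5]].
After inserting 1: P = [[1, 3], [2, 5], [4]].

The final insertion tableau P = [[1, 3], [2, 5], [4]] has shape [2, 2, 1].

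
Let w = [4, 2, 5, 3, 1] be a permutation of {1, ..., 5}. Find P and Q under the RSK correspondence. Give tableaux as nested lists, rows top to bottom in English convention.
Insert each entry of the permutation into P by Schensted row insertion, recording in Q the position of each new cell.

Insert 4: appended to row 1. P = [[4]].
Insert 2: 2 bumps 4 from row 1; 4 starts row 2. P = [[2], [4]].
Insert 5: appended to row 1. P = [[2, 5], [4]].
Insert 3: 3 bumps 5 from row 1; 5 appends to row 2. P = [[2, 3], [4, 5]].
Insert 1: 1 bumps 2 from row 1; 2 bumps 4 from row 2; 4 starts row 3. P = [[1, 3], [2, 5], [4]].

So P = [[1, 3], [2, 5], [4]], Q = [[1, 3], [2, 4], [5]].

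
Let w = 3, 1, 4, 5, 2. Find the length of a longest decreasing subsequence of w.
2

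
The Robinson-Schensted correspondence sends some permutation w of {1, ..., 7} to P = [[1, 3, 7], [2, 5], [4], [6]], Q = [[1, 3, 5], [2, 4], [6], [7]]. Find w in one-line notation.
4 2 6 5 7 3 1

Reverse RSK: for i = n, n-1, ..., 1, locate i in Q, remove the corresponding corner cell from P, and reverse-bump its entry up through P; the value ejected from row 1 is w(i).

So w = 4 2 6 5 7 3 1.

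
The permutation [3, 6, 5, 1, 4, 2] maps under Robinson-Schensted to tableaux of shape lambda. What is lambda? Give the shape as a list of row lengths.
Row-insert each entry into an empty tableau.

After inserting 3: P = [[3]].
After inserting 6: P = [[3, 6]].
After inserting 5: P = [[3, 5], [6]].
After inserting 1: P = [[1, 5], [3], [6]].
After inserting 4: P = [[1, 4], [3, 5], [6]].
After inserting 2: P = [[1, 2], [3, 4], [5], [6]].

The final insertion tableau P = [[1, 2], [3, 4], [5], [6]] has shape [2, 2, 1, 1].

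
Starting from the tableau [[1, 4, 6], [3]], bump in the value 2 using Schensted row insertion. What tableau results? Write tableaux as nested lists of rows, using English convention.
In row 1, 2 replaces 4 (the leftmost entry greater than 2); 4 is bumped to row 2. 4 is appended to row 2. The new tableau is [[1, 2, 6], [3, 4]].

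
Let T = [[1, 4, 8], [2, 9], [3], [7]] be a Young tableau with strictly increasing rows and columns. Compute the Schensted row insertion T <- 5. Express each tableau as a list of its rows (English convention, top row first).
[[1, 4, 5], [2, 8], [3, 9], [7]]

In row 1, 5 replaces 8 (the leftmost entry greater than 5); 8 is bumped to row 2. In row 2, 8 replaces 9 (the leftmost entry greater than 8); 9 is bumped to row 3. 9 is appended to row 3. The new tableau is [[1, 4, 5], [2, 8], [3, 9], [7]].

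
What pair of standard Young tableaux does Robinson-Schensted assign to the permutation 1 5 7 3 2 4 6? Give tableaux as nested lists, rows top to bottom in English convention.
Insert each entry of the permutation into P by Schensted row insertion, recording in Q the position of each new cell.

Insert 1: appended to row 1. P = [[1]].
Insert 5: appended to row 1. P = [[1, 5]].
Insert 7: appended to row 1. P = [[1, 5, 7]].
Insert 3: 3 bumps 5 from row 1; 5 starts row 2. P = [[1, 3, 7], [5]].
Insert 2: 2 bumps 3 from row 1; 3 bumps 5 from row 2; 5 starts row 3. P = [[1, 2, 7], [3], [5]].
Insert 4: 4 bumps 7 from row 1; 7 appends to row 2. P = [[1, 2, 4], [3, 7], [5]].
Insert 6: appended to row 1. P = [[1, 2, 4, 6], [3, 7], [5]].

So P = [[1, 2, 4, 6], [3, 7], [5]], Q = [[1, 2, 3, 7], [4, 6], [5]].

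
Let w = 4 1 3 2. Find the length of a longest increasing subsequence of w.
2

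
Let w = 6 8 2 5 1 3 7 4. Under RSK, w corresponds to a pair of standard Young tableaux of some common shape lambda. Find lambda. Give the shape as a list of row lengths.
[3, 3, 2]

Row-insert each entry into an empty tableau.

After inserting 6: P = [[6]].
After inserting 8: P = [[6, 8]].
After inserting 2: P = [[2, 8], [6]].
After inserting 5: P = [[2, 5], [6, 8]].
After inserting 1: P = [[1, 5], [2, 8], [6]].
After inserting 3: P = [[1, 3], [2, 5], [6, 8]].
After inserting 7: P = [[1, 3, 7], [2, 5], [6, 8]].
After inserting 4: P = [[1, 3, 4], [2, 5, 7], [6, 8]].

The final insertion tableau P = [[1, 3, 4], [2, 5, 7], [6, 8]] has shape [3, 3, 2].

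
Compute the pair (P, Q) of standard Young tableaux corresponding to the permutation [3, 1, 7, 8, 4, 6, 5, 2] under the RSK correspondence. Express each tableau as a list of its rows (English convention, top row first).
P = [[1, 2, 5], [3, 4, 8], [6], [7]], Q = [[1, 3, 4], [2, 5, 6], [7], [8]]

Insert each entry of the permutation into P by Schensted row insertion, recording in Q the position of each new cell.

Insert 3: appended to row 1. P = [[3]].
Insert 1: 1 bumps 3 from row 1; 3 starts row 2. P = [[1], [3]].
Insert 7: appended to row 1. P = [[1, 7], [3]].
Insert 8: appended to row 1. P = [[1, 7, 8], [3]].
Insert 4: 4 bumps 7 from row 1; 7 appends to row 2. P = [[1, 4, 8], [3, 7]].
Insert 6: 6 bumps 8 from row 1; 8 appends to row 2. P = [[1, 4, 6], [3, 7, 8]].
Insert 5: 5 bumps 6 from row 1; 6 bumps 7 from row 2; 7 starts row 3. P = [[1, 4, 5], [3, 6, 8], [7]].
Insert 2: 2 bumps 4 from row 1; 4 bumps 6 from row 2; 6 bumps 7 from row 3; 7 starts row 4. P = [[1, 2, 5], [3, 4, 8], [6], [7]].

So P = [[1, 2, 5], [3, 4, 8], [6], [7]], Q = [[1, 3, 4], [2, 5, 6], [7], [8]].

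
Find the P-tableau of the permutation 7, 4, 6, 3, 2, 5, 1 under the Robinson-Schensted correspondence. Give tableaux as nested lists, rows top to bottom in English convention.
Insert 7: appended to row 1. P = [[7]].
Insert 4: 4 bumps 7 from row 1; 7 starts row 2. P = [[4], [7]].
Insert 6: appended to row 1. P = [[4, 6], [7]].
Insert 3: 3 bumps 4 from row 1; 4 bumps 7 from row 2; 7 starts row 3. P = [[3, 6], [4], [7]].
Insert 2: 2 bumps 3 from row 1; 3 bumps 4 from row 2; 4 bumps 7 from row 3; 7 starts row 4. P = [[2, 6], [3], [4], [7]].
Insert 5: 5 bumps 6 from row 1; 6 appends to row 2. P = [[2, 5], [3, 6], [4], [7]].
Insert 1: 1 bumps 2 from row 1; 2 bumps 3 from row 2; 3 bumps 4 from row 3; 4 bumps 7 from row 4; 7 starts row 5. P = [[1, 5], [2, 6], [3], [4], [7]].

So P = [[1, 5], [2, 6], [3], [4], [7]].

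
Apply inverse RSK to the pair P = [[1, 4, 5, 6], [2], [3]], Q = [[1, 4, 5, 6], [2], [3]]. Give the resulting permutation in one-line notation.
Reverse RSK: for i = n, n-1, ..., 1, locate i in Q, remove the corresponding corner cell from P, and reverse-bump its entry up through P; the value ejected from row 1 is w(i).

So w = 3 2 1 4 5 6.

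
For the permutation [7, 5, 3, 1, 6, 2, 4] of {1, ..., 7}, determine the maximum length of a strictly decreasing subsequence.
4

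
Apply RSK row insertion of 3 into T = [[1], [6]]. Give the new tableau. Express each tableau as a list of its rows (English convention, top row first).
3 is larger than every entry of row 1, so it is appended to row 1. The new tableau is [[1, 3], [6]].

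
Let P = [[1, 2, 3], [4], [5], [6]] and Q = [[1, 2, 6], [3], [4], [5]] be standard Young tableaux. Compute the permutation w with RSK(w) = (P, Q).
Reverse the RSK construction: for i from n down to 1, find the cell of Q containing i, remove the entry at that cell from P, and reverse-bump it up through P; the value ejected from row 1 is w(i).

Step i=6: Q has 6 at row 1, column 3; remove that cell from P, ejecting 3. So w(6) = 3. P is now [[1, 2], [4], [5], [6]].
Step i=5: Q has 5 at row 4, column 1; remove 6 from row 4 of P and reverse-bump: 6 enters row 3 and ejects 5; 5 enters row 2 and ejects 4; 4 enters row 1 and ejects 2. So w(5) = 2. P is now [[1, 4], [5], [6]].
Step i=4: Q has 4 at row 3, column 1; remove 6 from row 3 of P and reverse-bump: 6 enters row 2 and ejects 5; 5 enters row 1 and ejects 4. So w(4) = 4. P is now [[1, 5], [6]].
Step i=3: Q has 3 at row 2, column 1; remove 6 from row 2 of P and reverse-bump: 6 enters row 1 and ejects 5. So w(3) = 5. P is now [[1, 6]].
Step i=2: Q has 2 at row 1, column 2; remove that cell from P, ejecting 6. So w(2) = 6. P is now [[1]].
Step i=1: Q has 1 at row 1, column 1; remove that cell from P, ejecting 1. So w(1) = 1. P is now [].

So w = 1 6 5 4 2 3.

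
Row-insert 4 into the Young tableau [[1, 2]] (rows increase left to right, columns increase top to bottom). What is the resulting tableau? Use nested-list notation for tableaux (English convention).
[[1, 2, 4]]

4 is larger than every entry of row 1, so it is appended to row 1. The new tableau is [[1, 2, 4]].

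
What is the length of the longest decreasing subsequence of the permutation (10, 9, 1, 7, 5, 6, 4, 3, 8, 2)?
7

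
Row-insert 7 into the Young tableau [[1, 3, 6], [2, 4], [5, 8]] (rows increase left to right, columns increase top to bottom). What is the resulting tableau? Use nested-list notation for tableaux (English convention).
[[1, 3, 6, 7], [2, 4], [5, 8]]

7 is larger than every entry of row 1, so it is appended to row 1. The new tableau is [[1, 3, 6, 7], [2, 4], [5, 8]].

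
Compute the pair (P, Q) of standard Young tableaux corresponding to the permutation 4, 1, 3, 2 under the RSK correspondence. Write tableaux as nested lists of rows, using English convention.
P = [[1, 2], [3], [4]], Q = [[1, 3], [2], [4]]

Insert each entry of the permutation into P by Schensted row insertion, recording in Q the position of each new cell.

Insert 4: appended to row 1. P = [[4]].
Insert 1: 1 bumps 4 from row 1; 4 starts row 2. P = [[1], [4]].
Insert 3: appended to row 1. P = [[1, 3], [4]].
Insert 2: 2 bumps 3 from row 1; 3 bumps 4 from row 2; 4 starts row 3. P = [[1, 2], [3], [4]].

So P = [[1, 2], [3], [4]], Q = [[1, 3], [2], [4]].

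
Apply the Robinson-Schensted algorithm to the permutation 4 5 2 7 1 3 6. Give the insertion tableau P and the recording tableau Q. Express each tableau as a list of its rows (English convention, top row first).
Insert each entry of the permutation into P by Schensted row insertion, recording in Q the position of each new cell.

Insert 4: appended to row 1. P = [[4]].
Insert 5: appended to row 1. P = [[4, 5]].
Insert 2: 2 bumps 4 from row 1; 4 starts row 2. P = [[2, 5], [4]].
Insert 7: appended to row 1. P = [[2, 5, 7], [4]].
Insert 1: 1 bumps 2 from row 1; 2 bumps 4 from row 2; 4 starts row 3. P = [[1, 5, 7], [2], [4]].
Insert 3: 3 bumps 5 from row 1; 5 appends to row 2. P = [[1, 3, 7], [2, 5], [4]].
Insert 6: 6 bumps 7 from row 1; 7 appends to row 2. P = [[1, 3, 6], [2, 5, 7], [4]].

So P = [[1, 3, 6], [2, 5, 7], [4]], Q = [[1, 2, 4], [3, 6, 7], [5]].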